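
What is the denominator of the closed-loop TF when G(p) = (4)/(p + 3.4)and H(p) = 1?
Characteristic poly = G_den * H_den + G_num * H_num = (p + 3.4) + (4) = p + 7.4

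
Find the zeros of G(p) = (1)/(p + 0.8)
Numerator is a nonzero constant (1) → Zeros: none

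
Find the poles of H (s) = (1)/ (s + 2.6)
Set denominator = 0: s + 2.6 = 0 → Poles: -2.6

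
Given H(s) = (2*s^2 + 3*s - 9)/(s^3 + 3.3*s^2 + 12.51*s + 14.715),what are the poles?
Set denominator = 0: s^3 + 3.3*s^2 + 12.51*s + 14.715 = (s + 1.5)(s^2 + 1.8*s + 9.81) = 0 → Poles: -0.9 + 3j, -0.9 - 3j, -1.5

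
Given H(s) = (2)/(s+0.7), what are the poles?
Set denominator = 0: s + 0.7 = 0 → Poles: -0.7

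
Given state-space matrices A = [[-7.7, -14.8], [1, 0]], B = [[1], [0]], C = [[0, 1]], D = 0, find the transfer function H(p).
H(p) = C(pI - A)⁻¹B + D.
Characteristic polynomial det(pI - A) = p^2 + 7.7*p + 14.8.
Numerator from C·adj(pI-A)·B + D·det(pI-A) = 1.
H(p) = (1)/(p^2 + 7.7*p + 14.8)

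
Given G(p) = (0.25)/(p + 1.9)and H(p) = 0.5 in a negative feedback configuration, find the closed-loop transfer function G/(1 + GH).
Closed-loop T = G/(1+GH).
Numerator: G_num * H_den = 0.25.
Denominator: G_den * H_den + G_num * H_num = (p + 1.9) + (0.125) = p + 2.025.
T(p) = (0.25)/(p + 2.025)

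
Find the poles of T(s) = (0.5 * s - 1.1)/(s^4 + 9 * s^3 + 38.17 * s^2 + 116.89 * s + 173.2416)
Set denominator = 0: s^4 + 9*s^3 + 38.17*s^2 + 116.89*s + 173.2416 = (s + 4.2)(s + 3.2)(s^2 + 1.6*s + 12.89) = 0 → Poles: -0.8 + 3.5j, -0.8 - 3.5j, -3.2, -4.2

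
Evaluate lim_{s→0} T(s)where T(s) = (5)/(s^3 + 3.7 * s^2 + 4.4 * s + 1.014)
DC gain = T(0) = num(0)/den(0) = 5/1.014 = 4.931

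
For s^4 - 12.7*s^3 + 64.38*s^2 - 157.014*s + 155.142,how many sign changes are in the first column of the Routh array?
Routh array:
s^4: [1, 64.38, 155.142]; s^3: [-12.7, -157.014]; s^2: [52.0167, 155.142]; s^1: [-119.136]; s^0: [155.142]
First column: [1, -12.7, 52.0167, -119.136, 155.142]. Sign changes = 4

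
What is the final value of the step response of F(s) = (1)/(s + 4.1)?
FVT: lim_{t→∞} y(t) = lim_{s→0} s*Y(s) where Y(s) = F(s)/s.
= lim_{s→0} F(s) = F(0) = num(0)/den(0) = 1/4.1 = 0.2439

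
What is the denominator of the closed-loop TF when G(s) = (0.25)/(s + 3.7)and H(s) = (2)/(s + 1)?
Characteristic poly = G_den * H_den + G_num * H_num = (s^2 + 4.7*s + 3.7) + (0.5) = s^2 + 4.7*s + 4.2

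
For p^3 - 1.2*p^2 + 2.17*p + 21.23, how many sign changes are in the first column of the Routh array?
Routh array:
p^3: [1, 2.17]; p^2: [-1.2, 21.23]; p^1: [19.8617]; p^0: [21.23]
First column: [1, -1.2, 19.8617, 21.23]. Sign changes = 2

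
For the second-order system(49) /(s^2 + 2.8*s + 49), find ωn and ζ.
Standard form: ωn²/(s²+2ζωn·s+ωn²).
const=49=ωn² → ωn=7, s coeff=2.8=2ζωn → ζ=0.2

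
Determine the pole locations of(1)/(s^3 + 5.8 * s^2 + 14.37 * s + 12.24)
Set denominator = 0: s^3 + 5.8*s^2 + 14.37*s + 12.24 = (s + 1.6)(s^2 + 4.2*s + 7.65) = 0 → Poles: -1.6, -2.1 + 1.8j, -2.1 - 1.8j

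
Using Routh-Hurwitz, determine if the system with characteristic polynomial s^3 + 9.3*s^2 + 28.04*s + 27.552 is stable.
Routh array:
s^3: [1, 28.04]; s^2: [9.3, 27.552]; s^1: [25.0774]; s^0: [27.552]
First column: [1, 9.3, 25.0774, 27.552]. Sign changes = 0.
Yes, stable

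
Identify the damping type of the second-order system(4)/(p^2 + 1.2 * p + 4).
Standard form: ωn²/(p²+2ζωn·p+ωn²) gives ωn=2, ζ=0.3.
Underdamped (ζ = 0.3 < 1)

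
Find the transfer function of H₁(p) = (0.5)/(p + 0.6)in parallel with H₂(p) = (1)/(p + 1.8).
Parallel: H = H₁ + H₂ = (n₁·d₂ + n₂·d₁)/(d₁·d₂).
n₁·d₂ = 0.5*p + 0.9. n₂·d₁ = p + 0.6. Sum = 1.5*p + 1.5. d₁·d₂ = p^2 + 2.4*p + 1.08.
H(p) = (1.5*p + 1.5)/(p^2 + 2.4*p + 1.08)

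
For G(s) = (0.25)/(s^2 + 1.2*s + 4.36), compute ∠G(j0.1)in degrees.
Substitute s = j*0.1: G(j0.1) = 0.0574276 - 0.00158421j.
∠G(j0.1) = atan2(Im, Re) = atan2(-0.00158421, 0.0574276) = -1.58°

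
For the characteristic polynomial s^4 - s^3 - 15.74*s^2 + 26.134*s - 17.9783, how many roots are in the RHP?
s^4 - s^3 - 15.74*s^2 + 26.134*s - 17.9783 = (s - 3.7)(s + 4.3)(s^2 - 1.6*s + 1.13). Poles: -4.3, 0.8 + 0.7j, 0.8 - 0.7j, 3.7. RHP poles (Re>0): 3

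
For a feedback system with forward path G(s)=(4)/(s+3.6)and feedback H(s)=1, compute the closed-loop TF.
Closed-loop T = G/(1+GH).
Numerator: G_num * H_den = 4.
Denominator: G_den * H_den + G_num * H_num = (s + 3.6) + (4) = s + 7.6.
T(s) = (4)/(s + 7.6)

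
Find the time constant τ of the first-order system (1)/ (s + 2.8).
First-order system: τ = -1/pole. Pole = -2.8. τ = -1/(-2.8) = 0.3571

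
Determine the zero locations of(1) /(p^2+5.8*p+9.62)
Numerator is a nonzero constant (1) → Zeros: none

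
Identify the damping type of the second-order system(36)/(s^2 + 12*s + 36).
Standard form: ωn²/(s²+2ζωn·s+ωn²) gives ωn=6, ζ=1.
Critically damped (ζ = 1)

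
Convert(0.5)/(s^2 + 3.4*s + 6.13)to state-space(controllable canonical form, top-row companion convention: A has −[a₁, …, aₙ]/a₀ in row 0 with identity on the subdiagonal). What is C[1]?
Reachable canonical form: C = numerator coefficients (right-aligned, zero-padded to length n).
num = 0.5, C = [[0, 0.5]].
C[1] = 0.5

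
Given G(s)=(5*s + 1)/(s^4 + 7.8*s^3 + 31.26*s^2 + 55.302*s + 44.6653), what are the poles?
Set denominator = 0: s^4 + 7.8*s^3 + 31.26*s^2 + 55.302*s + 44.6653 = (s^2 + 2.8*s + 3.17)(s^2 + 5*s + 14.09) = 0 → Poles: -1.4 + 1.1j, -1.4 - 1.1j, -2.5 + 2.8j, -2.5 - 2.8j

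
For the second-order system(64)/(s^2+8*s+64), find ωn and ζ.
Standard form: ωn²/(s²+2ζωn·s+ωn²).
const=64=ωn² → ωn=8, s coeff=8=2ζωn → ζ=0.5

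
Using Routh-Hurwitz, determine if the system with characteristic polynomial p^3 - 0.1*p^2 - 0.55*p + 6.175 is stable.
Routh array:
p^3: [1, -0.55]; p^2: [-0.1, 6.175]; p^1: [61.2]; p^0: [6.175]
First column: [1, -0.1, 61.2, 6.175]. Sign changes = 2.
No, unstable (2 RHP root(s))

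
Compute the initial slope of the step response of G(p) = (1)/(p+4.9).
IVT: y'(0⁺) = lim_{p→∞} p²·Y(p) = lim_{p→∞} p·G(p).
deg(num) = 0, deg(den) = 1, relative degree = 1, so p·G(p) → (leading num)/(leading den) = 1/1 = 1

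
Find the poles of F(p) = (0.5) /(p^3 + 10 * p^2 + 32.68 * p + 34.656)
Set denominator = 0: p^3 + 10*p^2 + 32.68*p + 34.656 = (p + 2.4)(p + 3.8)(p + 3.8) = 0 → Poles: -2.4, -3.8, -3.8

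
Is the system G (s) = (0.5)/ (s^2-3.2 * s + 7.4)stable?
Denominator: s^2 - 3.2*s + 7.4. Poles: 1.6 + 2.2j, 1.6 - 2.2j. All Re(p)<0: No (unstable)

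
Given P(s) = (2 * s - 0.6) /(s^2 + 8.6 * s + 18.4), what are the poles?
Set denominator = 0: s^2 + 8.6*s + 18.4 = (s + 4)(s + 4.6) = 0 → Poles: -4, -4.6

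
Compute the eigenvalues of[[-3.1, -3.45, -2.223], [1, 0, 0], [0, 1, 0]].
Eigenvalues solve det(λI - A) = 0.
Characteristic polynomial: λ^3 + 3.1*λ^2 + 3.45*λ + 2.223 = 0.
Factor: (λ + 1.9)(λ^2 + 1.2*λ + 1.17) = 0.
Roots: -0.6 + 0.9j, -0.6 - 0.9j, -1.9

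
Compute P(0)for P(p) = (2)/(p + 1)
DC gain = P(0) = num(0)/den(0) = 2/1 = 2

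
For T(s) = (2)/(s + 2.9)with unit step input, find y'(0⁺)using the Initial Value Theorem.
IVT: y'(0⁺) = lim_{s→∞} s²·Y(s) = lim_{s→∞} s·T(s).
deg(num) = 0, deg(den) = 1, relative degree = 1, so s·T(s) → (leading num)/(leading den) = 2/1 = 2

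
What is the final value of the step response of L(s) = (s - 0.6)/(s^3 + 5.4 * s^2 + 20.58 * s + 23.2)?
FVT: lim_{t→∞} y(t) = lim_{s→0} s*Y(s) where Y(s) = L(s)/s.
= lim_{s→0} L(s) = L(0) = num(0)/den(0) = -0.6/23.2 = -0.02586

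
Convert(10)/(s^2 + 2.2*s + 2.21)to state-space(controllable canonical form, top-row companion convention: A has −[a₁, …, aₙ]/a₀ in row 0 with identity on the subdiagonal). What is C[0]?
Reachable canonical form: C = numerator coefficients (right-aligned, zero-padded to length n).
num = 10, C = [[0, 10]].
C[0] = 0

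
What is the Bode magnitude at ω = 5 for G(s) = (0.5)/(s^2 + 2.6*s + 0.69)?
Substitute s = j*5: G(j5) = -0.0159939 - 0.0085529j.
|G(j5)| = sqrt(Re² + Im²) = 0.01814.
20*log₁₀(0.01814) = -34.83 dB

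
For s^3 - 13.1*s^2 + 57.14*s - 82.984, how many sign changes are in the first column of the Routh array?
Routh array:
s^3: [1, 57.14]; s^2: [-13.1, -82.984]; s^1: [50.8053]; s^0: [-82.984]
First column: [1, -13.1, 50.8053, -82.984]. Sign changes = 3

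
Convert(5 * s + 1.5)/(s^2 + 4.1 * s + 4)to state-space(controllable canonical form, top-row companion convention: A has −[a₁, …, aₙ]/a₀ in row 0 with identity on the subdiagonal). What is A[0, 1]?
Reachable canonical form for den = s^2 + 4.1*s + 4: top row of A = -[a₁,a₂,...,aₙ]/a₀, ones on the subdiagonal, zeros elsewhere.
A = [[-4.1, -4], [1, 0]].
A[0,1] = -4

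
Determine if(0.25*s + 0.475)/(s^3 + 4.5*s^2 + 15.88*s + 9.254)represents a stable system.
Denominator: s^3 + 4.5*s^2 + 15.88*s + 9.254 = (s + 0.7)(s^2 + 3.8*s + 13.22). Poles: -0.7, -1.9 + 3.1j, -1.9 - 3.1j. All Re(p)<0: Yes (stable)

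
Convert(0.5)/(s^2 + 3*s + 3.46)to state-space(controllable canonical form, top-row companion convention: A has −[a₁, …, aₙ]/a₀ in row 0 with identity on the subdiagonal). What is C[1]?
Reachable canonical form: C = numerator coefficients (right-aligned, zero-padded to length n).
num = 0.5, C = [[0, 0.5]].
C[1] = 0.5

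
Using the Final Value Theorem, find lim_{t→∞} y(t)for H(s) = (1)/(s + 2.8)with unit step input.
FVT: lim_{t→∞} y(t) = lim_{s→0} s*Y(s) where Y(s) = H(s)/s.
= lim_{s→0} H(s) = H(0) = num(0)/den(0) = 1/2.8 = 0.3571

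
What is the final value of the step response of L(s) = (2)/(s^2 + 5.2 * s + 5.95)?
FVT: lim_{t→∞} y(t) = lim_{s→0} s*Y(s) where Y(s) = L(s)/s.
= lim_{s→0} L(s) = L(0) = num(0)/den(0) = 2/5.95 = 0.3361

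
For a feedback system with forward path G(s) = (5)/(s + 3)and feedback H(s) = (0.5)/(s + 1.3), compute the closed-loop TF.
Closed-loop T = G/(1+GH).
Numerator: G_num * H_den = 5*s + 6.5.
Denominator: G_den * H_den + G_num * H_num = (s^2 + 4.3*s + 3.9) + (2.5) = s^2 + 4.3*s + 6.4.
T(s) = (5*s + 6.5)/(s^2 + 4.3*s + 6.4)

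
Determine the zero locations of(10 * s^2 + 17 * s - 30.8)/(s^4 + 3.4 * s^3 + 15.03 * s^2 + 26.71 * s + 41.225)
Set numerator = 0: 10*s^2 + 17*s - 30.8 = 10*(s + 2.8)(s - 1.1) = 0 → Zeros: -2.8, 1.1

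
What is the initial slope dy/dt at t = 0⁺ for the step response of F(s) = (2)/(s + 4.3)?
IVT: y'(0⁺) = lim_{s→∞} s²·Y(s) = lim_{s→∞} s·F(s).
deg(num) = 0, deg(den) = 1, relative degree = 1, so s·F(s) → (leading num)/(leading den) = 2/1 = 2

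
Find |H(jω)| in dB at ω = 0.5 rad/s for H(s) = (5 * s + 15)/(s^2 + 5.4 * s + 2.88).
Substitute s = j*0.5: H(j0.5) = 3.25194 - 2.38792j.
|H(j0.5)| = sqrt(Re² + Im²) = 4.035.
20*log₁₀(4.035) = 12.12 dB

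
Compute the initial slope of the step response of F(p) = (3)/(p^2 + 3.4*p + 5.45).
IVT: y'(0⁺) = lim_{p→∞} p²·Y(p) = lim_{p→∞} p·F(p).
deg(num) = 0, deg(den) = 2, relative degree = 2 ≥ 2, so p·F(p) → 0. Initial slope = 0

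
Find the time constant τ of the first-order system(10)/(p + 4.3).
First-order system: τ = -1/pole. Pole = -4.3. τ = -1/(-4.3) = 0.2326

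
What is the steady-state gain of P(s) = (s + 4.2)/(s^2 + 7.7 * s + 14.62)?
DC gain = P(0) = num(0)/den(0) = 4.2/14.62 = 0.2873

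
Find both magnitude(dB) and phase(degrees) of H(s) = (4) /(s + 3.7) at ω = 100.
Substitute s = j*100: H(j100) = 0.00147798 - 0.0399453j.
|H| = 20*log₁₀(sqrt(Re²+Im²)) = -27.96 dB.
∠H = atan2(Im, Re) = -87.88°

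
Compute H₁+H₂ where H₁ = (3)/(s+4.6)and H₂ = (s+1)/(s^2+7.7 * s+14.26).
Parallel: H = H₁ + H₂ = (n₁·d₂ + n₂·d₁)/(d₁·d₂).
n₁·d₂ = 3*s^2 + 23.1*s + 42.78. n₂·d₁ = s^2 + 5.6*s + 4.6. Sum = 4*s^2 + 28.7*s + 47.38. d₁·d₂ = s^3 + 12.3*s^2 + 49.68*s + 65.596.
H(s) = (4*s^2 + 28.7*s + 47.38)/(s^3 + 12.3*s^2 + 49.68*s + 65.596)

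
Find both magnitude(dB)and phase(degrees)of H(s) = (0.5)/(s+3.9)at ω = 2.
Substitute s = j*2: H(j2) = 0.10151 - 0.0520562j.
|H| = 20*log₁₀(sqrt(Re²+Im²)) = -18.86 dB.
∠H = atan2(Im, Re) = -27.15°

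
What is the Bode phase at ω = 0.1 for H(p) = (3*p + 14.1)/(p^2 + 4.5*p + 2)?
Substitute p = j*0.1: H(j0.1) = 6.77317 - 1.38087j.
∠H(j0.1) = atan2(Im, Re) = atan2(-1.38087, 6.77317) = -11.52°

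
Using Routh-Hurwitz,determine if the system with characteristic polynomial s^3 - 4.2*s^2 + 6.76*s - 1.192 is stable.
Routh array:
s^3: [1, 6.76]; s^2: [-4.2, -1.192]; s^1: [6.47619]; s^0: [-1.192]
First column: [1, -4.2, 6.47619, -1.192]. Sign changes = 3.
No, unstable (3 RHP root(s))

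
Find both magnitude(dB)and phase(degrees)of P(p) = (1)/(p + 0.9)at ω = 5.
Substitute p = j*5: P(j5) = 0.0348702 - 0.193723j.
|P| = 20*log₁₀(sqrt(Re²+Im²)) = -14.12 dB.
∠P = atan2(Im, Re) = -79.80°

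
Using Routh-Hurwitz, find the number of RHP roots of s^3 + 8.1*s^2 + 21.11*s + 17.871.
Routh array:
s^3: [1, 21.11]; s^2: [8.1, 17.871]; s^1: [18.9037]; s^0: [17.871]
First column: [1, 8.1, 18.9037, 17.871]. Sign changes = RHP roots = 0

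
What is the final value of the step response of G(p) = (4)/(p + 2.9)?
FVT: lim_{t→∞} y(t) = lim_{p→0} p*Y(p) where Y(p) = G(p)/p.
= lim_{p→0} G(p) = G(0) = num(0)/den(0) = 4/2.9 = 1.379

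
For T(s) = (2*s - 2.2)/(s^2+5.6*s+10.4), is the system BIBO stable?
Denominator: s^2 + 5.6*s + 10.4. Poles: -2.8 + 1.6j, -2.8 - 1.6j. All Re(p)<0: Yes (stable)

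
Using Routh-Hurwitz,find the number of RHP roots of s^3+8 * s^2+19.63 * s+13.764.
Routh array:
s^3: [1, 19.63]; s^2: [8, 13.764]; s^1: [17.9095]; s^0: [13.764]
First column: [1, 8, 17.9095, 13.764]. Sign changes = RHP roots = 0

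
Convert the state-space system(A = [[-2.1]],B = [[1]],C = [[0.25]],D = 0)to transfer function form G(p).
G(p) = C(pI - A)⁻¹B + D.
Characteristic polynomial det(pI - A) = p + 2.1.
Numerator from C·adj(pI-A)·B + D·det(pI-A) = 0.25.
G(p) = (0.25)/(p + 2.1)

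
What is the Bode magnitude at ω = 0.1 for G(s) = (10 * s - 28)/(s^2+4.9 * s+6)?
Substitute s = j*0.1: G(j0.1) = -4.62982 + 0.545678j.
|G(j0.1)| = sqrt(Re² + Im²) = 4.662.
20*log₁₀(4.662) = 13.37 dB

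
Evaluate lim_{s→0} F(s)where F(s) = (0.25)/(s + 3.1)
DC gain = F(0) = num(0)/den(0) = 0.25/3.1 = 0.08065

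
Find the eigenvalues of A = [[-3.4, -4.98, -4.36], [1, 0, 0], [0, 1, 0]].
Eigenvalues solve det(λI - A) = 0.
Characteristic polynomial: λ^3 + 3.4*λ^2 + 4.98*λ + 4.36 = 0.
Factor: (λ + 2)(λ^2 + 1.4*λ + 2.18) = 0.
Roots: -0.7 + 1.3j, -0.7 - 1.3j, -2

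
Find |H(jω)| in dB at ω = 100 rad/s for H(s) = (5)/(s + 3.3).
Substitute s = j*100: H(j100) = 0.00164821 - 0.0499456j.
|H(j100)| = sqrt(Re² + Im²) = 0.04997.
20*log₁₀(0.04997) = -26.03 dB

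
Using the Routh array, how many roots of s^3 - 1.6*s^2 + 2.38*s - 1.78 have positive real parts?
Routh array:
s^3: [1, 2.38]; s^2: [-1.6, -1.78]; s^1: [1.2675]; s^0: [-1.78]
First column: [1, -1.6, 1.2675, -1.78]. Sign changes = RHP roots = 3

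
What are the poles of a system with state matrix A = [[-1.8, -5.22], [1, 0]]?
Eigenvalues solve det(λI - A) = 0.
Characteristic polynomial: λ^2 + 1.8*λ + 5.22 = 0.
Roots: -0.9 + 2.1j, -0.9 - 2.1j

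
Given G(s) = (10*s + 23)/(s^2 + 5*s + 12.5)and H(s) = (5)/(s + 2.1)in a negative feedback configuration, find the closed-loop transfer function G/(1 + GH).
Closed-loop T = G/(1+GH).
Numerator: G_num * H_den = 10*s^2 + 44*s + 48.3.
Denominator: G_den * H_den + G_num * H_num = (s^3 + 7.1*s^2 + 23*s + 26.25) + (50*s + 115) = s^3 + 7.1*s^2 + 73*s + 141.25.
T(s) = (10*s^2 + 44*s + 48.3)/(s^3 + 7.1*s^2 + 73*s + 141.25)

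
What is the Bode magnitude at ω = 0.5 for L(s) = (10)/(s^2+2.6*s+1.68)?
Substitute s = j*0.5: L(j0.5) = 3.82875 - 3.48068j.
|L(j0.5)| = sqrt(Re² + Im²) = 5.174.
20*log₁₀(5.174) = 14.28 dB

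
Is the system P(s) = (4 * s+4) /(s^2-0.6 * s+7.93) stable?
Denominator: s^2 - 0.6*s + 7.93. Poles: 0.3 + 2.8j, 0.3 - 2.8j. All Re(p)<0: No (unstable)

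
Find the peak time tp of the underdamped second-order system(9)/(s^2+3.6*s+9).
Standard form: ωn²/(s²+2ζωn·s+ωn²) → ωn = 3, ζ = 0.6.
ωd = ωn·√(1-ζ²) = 3·√(1-0.6²) = 2.4.
tp = π/ωd = π/2.4 = 1.309 s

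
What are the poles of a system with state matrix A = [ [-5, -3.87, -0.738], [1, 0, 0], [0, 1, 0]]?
Eigenvalues solve det(λI - A) = 0.
Characteristic polynomial: λ^3 + 5*λ^2 + 3.87*λ + 0.738 = 0.
Factor: (λ + 0.6)(λ + 4.1)(λ + 0.3) = 0.
Roots: -0.3, -0.6, -4.1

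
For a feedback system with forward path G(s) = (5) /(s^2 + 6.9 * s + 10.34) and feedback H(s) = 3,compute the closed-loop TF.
Closed-loop T = G/(1+GH).
Numerator: G_num * H_den = 5.
Denominator: G_den * H_den + G_num * H_num = (s^2 + 6.9*s + 10.34) + (15) = s^2 + 6.9*s + 25.34.
T(s) = (5)/(s^2 + 6.9*s + 25.34)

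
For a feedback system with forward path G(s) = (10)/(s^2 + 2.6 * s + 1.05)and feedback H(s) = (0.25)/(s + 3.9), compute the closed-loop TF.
Closed-loop T = G/(1+GH).
Numerator: G_num * H_den = 10*s + 39.
Denominator: G_den * H_den + G_num * H_num = (s^3 + 6.5*s^2 + 11.19*s + 4.095) + (2.5) = s^3 + 6.5*s^2 + 11.19*s + 6.595.
T(s) = (10*s + 39)/(s^3 + 6.5*s^2 + 11.19*s + 6.595)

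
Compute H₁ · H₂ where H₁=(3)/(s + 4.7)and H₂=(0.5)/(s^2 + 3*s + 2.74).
Series: H = H₁ · H₂ = (n₁·n₂)/(d₁·d₂).
Num: n₁·n₂ = 1.5. Den: d₁·d₂ = s^3 + 7.7*s^2 + 16.84*s + 12.878.
H(s) = (1.5)/(s^3 + 7.7*s^2 + 16.84*s + 12.878)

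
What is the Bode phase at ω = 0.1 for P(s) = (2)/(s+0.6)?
Substitute s = j*0.1: P(j0.1) = 3.24324 - 0.540541j.
∠P(j0.1) = atan2(Im, Re) = atan2(-0.540541, 3.24324) = -9.46°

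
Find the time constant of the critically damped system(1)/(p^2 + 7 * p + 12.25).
Critically damped (ζ = 1): repeated real pole at -3.5, -3.5. τ = -1/pole = 0.2857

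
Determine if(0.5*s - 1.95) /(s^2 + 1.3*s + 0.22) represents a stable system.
Denominator: s^2 + 1.3*s + 0.22 = (s + 1.1)(s + 0.2). Poles: -0.2, -1.1. All Re(p)<0: Yes (stable)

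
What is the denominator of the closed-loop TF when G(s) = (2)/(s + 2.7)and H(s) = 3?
Characteristic poly = G_den * H_den + G_num * H_num = (s + 2.7) + (6) = s + 8.7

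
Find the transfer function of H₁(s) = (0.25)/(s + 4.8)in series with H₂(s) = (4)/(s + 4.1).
Series: H = H₁ · H₂ = (n₁·n₂)/(d₁·d₂).
Num: n₁·n₂ = 1. Den: d₁·d₂ = s^2 + 8.9*s + 19.68.
H(s) = (1)/(s^2 + 8.9*s + 19.68)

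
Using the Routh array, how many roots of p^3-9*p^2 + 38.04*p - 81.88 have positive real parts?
Routh array:
p^3: [1, 38.04]; p^2: [-9, -81.88]; p^1: [28.9422]; p^0: [-81.88]
First column: [1, -9, 28.9422, -81.88]. Sign changes = RHP roots = 3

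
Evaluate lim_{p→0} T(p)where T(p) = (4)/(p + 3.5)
DC gain = T(0) = num(0)/den(0) = 4/3.5 = 1.143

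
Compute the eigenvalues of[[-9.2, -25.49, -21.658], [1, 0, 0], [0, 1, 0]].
Eigenvalues solve det(λI - A) = 0.
Characteristic polynomial: λ^3 + 9.2*λ^2 + 25.49*λ + 21.658 = 0.
Factor: (λ + 1.7)(λ + 2.6)(λ + 4.9) = 0.
Roots: -1.7, -2.6, -4.9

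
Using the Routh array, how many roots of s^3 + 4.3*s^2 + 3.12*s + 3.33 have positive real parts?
Routh array:
s^3: [1, 3.12]; s^2: [4.3, 3.33]; s^1: [2.34558]; s^0: [3.33]
First column: [1, 4.3, 2.34558, 3.33]. Sign changes = RHP roots = 0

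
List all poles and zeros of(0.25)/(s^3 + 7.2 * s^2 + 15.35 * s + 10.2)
Set denominator = 0: s^3 + 7.2*s^2 + 15.35*s + 10.2 = (s + 1.7)(s + 1.5)(s + 4) = 0 → Poles: -1.5, -1.7, -4
Numerator is a nonzero constant (0.25) → Zeros: none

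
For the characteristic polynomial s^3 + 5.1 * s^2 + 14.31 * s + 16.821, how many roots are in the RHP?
s^3 + 5.1*s^2 + 14.31*s + 16.821 = (s + 2.1)(s^2 + 3*s + 8.01). Poles: -1.5 + 2.4j, -1.5 - 2.4j, -2.1. RHP poles (Re>0): 0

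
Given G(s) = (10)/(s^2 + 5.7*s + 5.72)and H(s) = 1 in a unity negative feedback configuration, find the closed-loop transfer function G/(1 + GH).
Closed-loop T = G/(1+GH).
Numerator: G_num * H_den = 10.
Denominator: G_den * H_den + G_num * H_num = (s^2 + 5.7*s + 5.72) + (10) = s^2 + 5.7*s + 15.72.
T(s) = (10)/(s^2 + 5.7*s + 15.72)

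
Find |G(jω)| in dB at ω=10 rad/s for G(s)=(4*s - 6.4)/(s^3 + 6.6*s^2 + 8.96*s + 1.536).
Substitute s = j*10: G(j10) = -0.0255084 - 0.0254793j.
|G(j10)| = sqrt(Re² + Im²) = 0.03605.
20*log₁₀(0.03605) = -28.86 dB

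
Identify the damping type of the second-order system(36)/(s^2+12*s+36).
Standard form: ωn²/(s²+2ζωn·s+ωn²) gives ωn=6, ζ=1.
Critically damped (ζ = 1)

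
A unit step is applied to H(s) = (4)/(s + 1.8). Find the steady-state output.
FVT: lim_{t→∞} y(t) = lim_{s→0} s*Y(s) where Y(s) = H(s)/s.
= lim_{s→0} H(s) = H(0) = num(0)/den(0) = 4/1.8 = 2.222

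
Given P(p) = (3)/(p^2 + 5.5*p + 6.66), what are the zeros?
Numerator is a nonzero constant (3) → Zeros: none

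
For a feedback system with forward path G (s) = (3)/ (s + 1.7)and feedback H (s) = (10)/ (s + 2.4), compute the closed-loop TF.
Closed-loop T = G/(1+GH).
Numerator: G_num * H_den = 3*s + 7.2.
Denominator: G_den * H_den + G_num * H_num = (s^2 + 4.1*s + 4.08) + (30) = s^2 + 4.1*s + 34.08.
T(s) = (3*s + 7.2)/(s^2 + 4.1*s + 34.08)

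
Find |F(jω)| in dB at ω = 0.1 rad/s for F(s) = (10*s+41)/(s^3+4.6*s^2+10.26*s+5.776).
Substitute s = j*0.1: F(j0.1) = 6.96371 - 1.07117j.
|F(j0.1)| = sqrt(Re² + Im²) = 7.046.
20*log₁₀(7.046) = 16.96 dB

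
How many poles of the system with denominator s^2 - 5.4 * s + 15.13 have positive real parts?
Poles: 2.7 + 2.8j, 2.7 - 2.8j. RHP poles (Re>0): 2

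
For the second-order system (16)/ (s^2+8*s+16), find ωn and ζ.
Standard form: ωn²/(s²+2ζωn·s+ωn²).
const=16=ωn² → ωn=4, s coeff=8=2ζωn → ζ=1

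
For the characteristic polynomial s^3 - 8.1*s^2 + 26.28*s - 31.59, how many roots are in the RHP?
s^3 - 8.1*s^2 + 26.28*s - 31.59 = (s - 2.7)(s^2 - 5.4*s + 11.7). Poles: 2.7, 2.7 + 2.1j, 2.7 - 2.1j. RHP poles (Re>0): 3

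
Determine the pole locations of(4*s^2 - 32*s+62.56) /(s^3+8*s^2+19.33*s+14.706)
Set denominator = 0: s^3 + 8*s^2 + 19.33*s + 14.706 = (s + 1.8)(s + 4.3)(s + 1.9) = 0 → Poles: -1.8, -1.9, -4.3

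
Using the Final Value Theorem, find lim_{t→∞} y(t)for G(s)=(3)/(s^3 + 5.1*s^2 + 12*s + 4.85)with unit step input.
FVT: lim_{t→∞} y(t) = lim_{s→0} s*Y(s) where Y(s) = G(s)/s.
= lim_{s→0} G(s) = G(0) = num(0)/den(0) = 3/4.85 = 0.6186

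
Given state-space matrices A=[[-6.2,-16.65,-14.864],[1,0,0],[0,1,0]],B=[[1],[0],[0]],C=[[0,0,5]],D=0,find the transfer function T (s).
T(s) = C(sI - A)⁻¹B + D.
Characteristic polynomial det(sI - A) = s^3 + 6.2*s^2 + 16.65*s + 14.864.
Numerator from C·adj(sI-A)·B + D·det(sI-A) = 5.
T(s) = (5)/(s^3 + 6.2*s^2 + 16.65*s + 14.864)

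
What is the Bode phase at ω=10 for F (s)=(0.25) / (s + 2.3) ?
Substitute s = j*10: F(j10) = 0.00546111 - 0.0237439j.
∠F(j10) = atan2(Im, Re) = atan2(-0.0237439, 0.00546111) = -77.05°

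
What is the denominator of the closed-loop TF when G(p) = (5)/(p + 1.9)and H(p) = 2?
Characteristic poly = G_den * H_den + G_num * H_num = (p + 1.9) + (10) = p + 11.9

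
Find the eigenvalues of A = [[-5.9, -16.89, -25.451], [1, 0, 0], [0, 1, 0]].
Eigenvalues solve det(λI - A) = 0.
Characteristic polynomial: λ^3 + 5.9*λ^2 + 16.89*λ + 25.451 = 0.
Factor: (λ + 3.1)(λ^2 + 2.8*λ + 8.21) = 0.
Roots: -1.4 + 2.5j, -1.4 - 2.5j, -3.1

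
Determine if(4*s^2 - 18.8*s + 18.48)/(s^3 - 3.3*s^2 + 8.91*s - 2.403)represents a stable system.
Denominator: s^3 - 3.3*s^2 + 8.91*s - 2.403 = (s - 0.3)(s^2 - 3*s + 8.01). Poles: 0.3, 1.5 + 2.4j, 1.5 - 2.4j. All Re(p)<0: No (unstable)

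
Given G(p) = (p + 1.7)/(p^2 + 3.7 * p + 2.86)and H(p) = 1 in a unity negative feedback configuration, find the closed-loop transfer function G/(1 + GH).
Closed-loop T = G/(1+GH).
Numerator: G_num * H_den = p + 1.7.
Denominator: G_den * H_den + G_num * H_num = (p^2 + 3.7*p + 2.86) + (p + 1.7) = p^2 + 4.7*p + 4.56.
T(p) = (p + 1.7)/(p^2 + 4.7*p + 4.56)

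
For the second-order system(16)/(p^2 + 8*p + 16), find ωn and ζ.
Standard form: ωn²/(p²+2ζωn·p+ωn²).
const=16=ωn² → ωn=4, p coeff=8=2ζωn → ζ=1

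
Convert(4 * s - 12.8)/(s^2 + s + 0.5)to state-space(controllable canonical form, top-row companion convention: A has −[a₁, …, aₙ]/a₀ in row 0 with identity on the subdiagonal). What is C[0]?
Reachable canonical form: C = numerator coefficients (right-aligned, zero-padded to length n).
num = 4*s - 12.8, C = [[4, -12.8]].
C[0] = 4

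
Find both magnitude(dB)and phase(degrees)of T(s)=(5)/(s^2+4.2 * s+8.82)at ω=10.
Substitute s = j*10: T(j10) = -0.0452381 - 0.0208379j.
|T| = 20*log₁₀(sqrt(Re²+Im²)) = -26.05 dB.
∠T = atan2(Im, Re) = -155.27°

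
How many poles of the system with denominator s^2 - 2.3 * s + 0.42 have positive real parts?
s^2 - 2.3*s + 0.42 = (s - 2.1)(s - 0.2). Poles: 0.2, 2.1. RHP poles (Re>0): 2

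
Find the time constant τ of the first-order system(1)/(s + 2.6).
First-order system: τ = -1/pole. Pole = -2.6. τ = -1/(-2.6) = 0.3846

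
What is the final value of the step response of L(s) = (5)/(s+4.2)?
FVT: lim_{t→∞} y(t) = lim_{s→0} s*Y(s) where Y(s) = L(s)/s.
= lim_{s→0} L(s) = L(0) = num(0)/den(0) = 5/4.2 = 1.19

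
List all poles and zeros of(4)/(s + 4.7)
Set denominator = 0: s + 4.7 = 0 → Poles: -4.7
Numerator is a nonzero constant (4) → Zeros: none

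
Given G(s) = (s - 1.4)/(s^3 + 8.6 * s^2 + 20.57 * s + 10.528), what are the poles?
Set denominator = 0: s^3 + 8.6*s^2 + 20.57*s + 10.528 = (s + 0.7)(s + 3.2)(s + 4.7) = 0 → Poles: -0.7, -3.2, -4.7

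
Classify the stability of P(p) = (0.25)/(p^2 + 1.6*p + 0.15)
Denominator: p^2 + 1.6*p + 0.15 = (p + 1.5)(p + 0.1). Poles: -0.1, -1.5. Stable (all poles in LHP)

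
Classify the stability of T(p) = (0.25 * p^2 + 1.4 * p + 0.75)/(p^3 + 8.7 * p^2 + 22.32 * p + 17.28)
Denominator: p^3 + 8.7*p^2 + 22.32*p + 17.28 = (p + 2.4)(p + 1.5)(p + 4.8). Poles: -1.5, -2.4, -4.8. Stable (all poles in LHP)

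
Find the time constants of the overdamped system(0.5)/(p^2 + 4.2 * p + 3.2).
Overdamped: real poles at -1, -3.2. τ = -1/pole → τ₁ = 1, τ₂ = 0.3125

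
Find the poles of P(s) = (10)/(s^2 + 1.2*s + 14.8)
Set denominator = 0: s^2 + 1.2*s + 14.8 = 0 → Poles: -0.6 + 3.8j, -0.6 - 3.8j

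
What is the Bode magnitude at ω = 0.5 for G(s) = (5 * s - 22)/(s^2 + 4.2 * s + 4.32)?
Substitute s = j*0.5: G(j0.5) = -4.01861 + 2.68774j.
|G(j0.5)| = sqrt(Re² + Im²) = 4.835.
20*log₁₀(4.835) = 13.69 dB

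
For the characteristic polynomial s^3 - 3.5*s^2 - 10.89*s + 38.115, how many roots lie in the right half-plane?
Factor: s^3 - 3.5*s^2 - 10.89*s + 38.115 = (s - 3.5)(s - 3.3)(s + 3.3).
Roots: -3.3, 3.3, 3.5.
RHP roots (Re>0): 2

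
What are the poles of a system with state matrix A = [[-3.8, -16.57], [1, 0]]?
Eigenvalues solve det(λI - A) = 0.
Characteristic polynomial: λ^2 + 3.8*λ + 16.57 = 0.
Roots: -1.9 + 3.6j, -1.9 - 3.6j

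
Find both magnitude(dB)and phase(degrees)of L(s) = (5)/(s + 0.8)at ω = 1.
Substitute s = j*1: L(j1) = 2.43902 - 3.04878j.
|L| = 20*log₁₀(sqrt(Re²+Im²)) = 11.83 dB.
∠L = atan2(Im, Re) = -51.34°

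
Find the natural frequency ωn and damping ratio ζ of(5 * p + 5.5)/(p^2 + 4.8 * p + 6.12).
Underdamped: complex pole -2.4 + 0.6j. ωn = |pole| = 2.474, ζ = -Re(pole)/ωn = 0.9701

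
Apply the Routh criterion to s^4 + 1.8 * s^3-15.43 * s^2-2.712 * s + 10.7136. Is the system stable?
Routh array:
s^4: [1, -15.43, 10.7136]; s^3: [1.8, -2.712]; s^2: [-13.9233, 10.7136]; s^1: [-1.32695]; s^0: [10.7136]
First column: [1, 1.8, -13.9233, -1.32695, 10.7136]. Sign changes = 2.
No, unstable (2 RHP root(s))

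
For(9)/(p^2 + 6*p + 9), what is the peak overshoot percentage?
Standard form: ωn²/(p²+2ζωn·p+ωn²) → ωn = 3, ζ = 1.
ζ ≥ 1, so the response is non-oscillatory: peak overshoot = 0%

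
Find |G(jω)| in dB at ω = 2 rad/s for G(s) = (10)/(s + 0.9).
Substitute s = j*2: G(j2) = 1.8711 - 4.158j.
|G(j2)| = sqrt(Re² + Im²) = 4.56.
20*log₁₀(4.56) = 13.18 dB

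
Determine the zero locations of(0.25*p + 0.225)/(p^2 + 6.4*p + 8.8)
Set numerator = 0: 0.25*p + 0.225 = 0 → Zeros: -0.9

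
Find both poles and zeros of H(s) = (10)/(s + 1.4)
Set denominator = 0: s + 1.4 = 0 → Poles: -1.4
Numerator is a nonzero constant (10) → Zeros: none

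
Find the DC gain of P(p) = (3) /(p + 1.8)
DC gain = P(0) = num(0)/den(0) = 3/1.8 = 1.667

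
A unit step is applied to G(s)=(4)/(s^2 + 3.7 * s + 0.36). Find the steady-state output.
FVT: lim_{t→∞} y(t) = lim_{s→0} s*Y(s) where Y(s) = G(s)/s.
= lim_{s→0} G(s) = G(0) = num(0)/den(0) = 4/0.36 = 11.11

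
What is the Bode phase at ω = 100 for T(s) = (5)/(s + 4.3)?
Substitute s = j*100: T(j100) = 0.00214603 - 0.0499077j.
∠T(j100) = atan2(Im, Re) = atan2(-0.0499077, 0.00214603) = -87.54°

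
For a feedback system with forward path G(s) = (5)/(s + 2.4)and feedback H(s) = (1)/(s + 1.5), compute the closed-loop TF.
Closed-loop T = G/(1+GH).
Numerator: G_num * H_den = 5*s + 7.5.
Denominator: G_den * H_den + G_num * H_num = (s^2 + 3.9*s + 3.6) + (5) = s^2 + 3.9*s + 8.6.
T(s) = (5*s + 7.5)/(s^2 + 3.9*s + 8.6)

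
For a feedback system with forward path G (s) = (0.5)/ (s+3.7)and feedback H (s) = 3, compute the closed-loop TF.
Closed-loop T = G/(1+GH).
Numerator: G_num * H_den = 0.5.
Denominator: G_den * H_den + G_num * H_num = (s + 3.7) + (1.5) = s + 5.2.
T(s) = (0.5)/(s + 5.2)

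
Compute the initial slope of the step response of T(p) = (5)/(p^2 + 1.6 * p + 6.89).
IVT: y'(0⁺) = lim_{p→∞} p²·Y(p) = lim_{p→∞} p·T(p).
deg(num) = 0, deg(den) = 2, relative degree = 2 ≥ 2, so p·T(p) → 0. Initial slope = 0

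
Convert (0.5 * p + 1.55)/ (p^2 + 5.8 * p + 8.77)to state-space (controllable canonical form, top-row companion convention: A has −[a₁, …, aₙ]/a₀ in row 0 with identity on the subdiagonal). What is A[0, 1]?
Reachable canonical form for den = p^2 + 5.8*p + 8.77: top row of A = -[a₁,a₂,...,aₙ]/a₀, ones on the subdiagonal, zeros elsewhere.
A = [[-5.8, -8.77], [1, 0]].
A[0,1] = -8.77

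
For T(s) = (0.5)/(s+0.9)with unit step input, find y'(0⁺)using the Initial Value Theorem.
IVT: y'(0⁺) = lim_{s→∞} s²·Y(s) = lim_{s→∞} s·T(s).
deg(num) = 0, deg(den) = 1, relative degree = 1, so s·T(s) → (leading num)/(leading den) = 0.5/1 = 0.5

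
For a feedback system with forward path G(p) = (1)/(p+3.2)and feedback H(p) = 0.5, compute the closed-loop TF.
Closed-loop T = G/(1+GH).
Numerator: G_num * H_den = 1.
Denominator: G_den * H_den + G_num * H_num = (p + 3.2) + (0.5) = p + 3.7.
T(p) = (1)/(p + 3.7)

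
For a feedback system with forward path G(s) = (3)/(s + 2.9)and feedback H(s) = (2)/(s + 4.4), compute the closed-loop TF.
Closed-loop T = G/(1+GH).
Numerator: G_num * H_den = 3*s + 13.2.
Denominator: G_den * H_den + G_num * H_num = (s^2 + 7.3*s + 12.76) + (6) = s^2 + 7.3*s + 18.76.
T(s) = (3*s + 13.2)/(s^2 + 7.3*s + 18.76)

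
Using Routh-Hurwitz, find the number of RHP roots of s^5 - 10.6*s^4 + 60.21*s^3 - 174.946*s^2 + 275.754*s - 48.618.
Routh array:
s^5: [1, 60.21, 275.754]; s^4: [-10.6, -174.946, -48.618]; s^3: [43.7057, 271.167]; s^2: [-109.179, -48.618]; s^1: [251.705]; s^0: [-48.618]
First column: [1, -10.6, 43.7057, -109.179, 251.705, -48.618]. Sign changes = RHP roots = 5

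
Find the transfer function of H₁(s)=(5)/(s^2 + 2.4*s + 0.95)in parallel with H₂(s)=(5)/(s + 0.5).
Parallel: H = H₁ + H₂ = (n₁·d₂ + n₂·d₁)/(d₁·d₂).
n₁·d₂ = 5*s + 2.5. n₂·d₁ = 5*s^2 + 12*s + 4.75. Sum = 5*s^2 + 17*s + 7.25. d₁·d₂ = s^3 + 2.9*s^2 + 2.15*s + 0.475.
H(s) = (5*s^2 + 17*s + 7.25)/(s^3 + 2.9*s^2 + 2.15*s + 0.475)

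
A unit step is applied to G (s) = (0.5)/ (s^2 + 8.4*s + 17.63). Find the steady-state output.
FVT: lim_{t→∞} y(t) = lim_{s→0} s*Y(s) where Y(s) = G(s)/s.
= lim_{s→0} G(s) = G(0) = num(0)/den(0) = 0.5/17.63 = 0.02836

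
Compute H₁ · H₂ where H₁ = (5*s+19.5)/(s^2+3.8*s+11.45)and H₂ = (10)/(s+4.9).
Series: H = H₁ · H₂ = (n₁·n₂)/(d₁·d₂).
Num: n₁·n₂ = 50*s + 195. Den: d₁·d₂ = s^3 + 8.7*s^2 + 30.07*s + 56.105.
H(s) = (50*s + 195)/(s^3 + 8.7*s^2 + 30.07*s + 56.105)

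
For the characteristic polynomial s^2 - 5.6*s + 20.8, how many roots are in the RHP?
Poles: 2.8 + 3.6j, 2.8 - 3.6j. RHP poles (Re>0): 2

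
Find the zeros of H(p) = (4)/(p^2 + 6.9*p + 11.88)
Numerator is a nonzero constant (4) → Zeros: none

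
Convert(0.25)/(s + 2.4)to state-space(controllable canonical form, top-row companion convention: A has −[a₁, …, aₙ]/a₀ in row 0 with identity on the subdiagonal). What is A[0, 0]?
Reachable canonical form for den = s + 2.4: top row of A = -[a₁,a₂,...,aₙ]/a₀, ones on the subdiagonal, zeros elsewhere.
A = [[-2.4]].
A[0,0] = -2.4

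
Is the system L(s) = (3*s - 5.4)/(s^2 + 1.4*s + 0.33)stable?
Denominator: s^2 + 1.4*s + 0.33 = (s + 0.3)(s + 1.1). Poles: -0.3, -1.1. All Re(p)<0: Yes (stable)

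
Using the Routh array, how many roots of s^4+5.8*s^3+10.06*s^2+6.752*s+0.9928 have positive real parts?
Routh array:
s^4: [1, 10.06, 0.9928]; s^3: [5.8, 6.752]; s^2: [8.89586, 0.9928]; s^1: [6.10471]; s^0: [0.9928]
First column: [1, 5.8, 8.89586, 6.10471, 0.9928]. Sign changes = RHP roots = 0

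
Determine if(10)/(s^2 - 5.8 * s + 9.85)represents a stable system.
Denominator: s^2 - 5.8*s + 9.85. Poles: 2.9 + 1.2j, 2.9 - 1.2j. All Re(p)<0: No (unstable)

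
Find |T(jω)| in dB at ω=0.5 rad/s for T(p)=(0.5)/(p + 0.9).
Substitute p = j*0.5: T(j0.5) = 0.424528 - 0.235849j.
|T(j0.5)| = sqrt(Re² + Im²) = 0.4856.
20*log₁₀(0.4856) = -6.27 dB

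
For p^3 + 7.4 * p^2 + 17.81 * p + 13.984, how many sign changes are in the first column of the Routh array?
Routh array:
p^3: [1, 17.81]; p^2: [7.4, 13.984]; p^1: [15.9203]; p^0: [13.984]
First column: [1, 7.4, 15.9203, 13.984]. Sign changes = 0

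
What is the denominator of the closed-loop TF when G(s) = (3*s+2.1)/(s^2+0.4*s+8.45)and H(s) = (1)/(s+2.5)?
Characteristic poly = G_den * H_den + G_num * H_num = (s^3 + 2.9*s^2 + 9.45*s + 21.125) + (3*s + 2.1) = s^3 + 2.9*s^2 + 12.45*s + 23.225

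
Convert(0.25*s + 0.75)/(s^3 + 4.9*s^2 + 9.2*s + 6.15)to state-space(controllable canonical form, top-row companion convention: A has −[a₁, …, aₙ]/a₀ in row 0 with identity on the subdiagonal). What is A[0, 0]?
Reachable canonical form for den = s^3 + 4.9*s^2 + 9.2*s + 6.15: top row of A = -[a₁,a₂,...,aₙ]/a₀, ones on the subdiagonal, zeros elsewhere.
A = [[-4.9, -9.2, -6.15], [1, 0, 0], [0, 1, 0]].
A[0,0] = -4.9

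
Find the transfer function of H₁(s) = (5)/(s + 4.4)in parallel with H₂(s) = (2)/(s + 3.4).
Parallel: H = H₁ + H₂ = (n₁·d₂ + n₂·d₁)/(d₁·d₂).
n₁·d₂ = 5*s + 17. n₂·d₁ = 2*s + 8.8. Sum = 7*s + 25.8. d₁·d₂ = s^2 + 7.8*s + 14.96.
H(s) = (7*s + 25.8)/(s^2 + 7.8*s + 14.96)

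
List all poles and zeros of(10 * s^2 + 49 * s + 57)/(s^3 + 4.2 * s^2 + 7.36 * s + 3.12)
Set denominator = 0: s^3 + 4.2*s^2 + 7.36*s + 3.12 = (s + 0.6)(s^2 + 3.6*s + 5.2) = 0 → Poles: -0.6, -1.8 + 1.4j, -1.8 - 1.4j
Set numerator = 0: 10*s^2 + 49*s + 57 = 10*(s + 3)(s + 1.9) = 0 → Zeros: -1.9, -3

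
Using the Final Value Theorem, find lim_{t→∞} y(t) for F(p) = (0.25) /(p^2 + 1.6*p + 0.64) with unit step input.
FVT: lim_{t→∞} y(t) = lim_{p→0} p*Y(p) where Y(p) = F(p)/p.
= lim_{p→0} F(p) = F(0) = num(0)/den(0) = 0.25/0.64 = 0.3906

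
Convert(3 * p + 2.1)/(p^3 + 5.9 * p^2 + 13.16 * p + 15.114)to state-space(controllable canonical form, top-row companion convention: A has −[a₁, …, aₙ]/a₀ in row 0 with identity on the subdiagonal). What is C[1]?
Reachable canonical form: C = numerator coefficients (right-aligned, zero-padded to length n).
num = 3*p + 2.1, C = [[0, 3, 2.1]].
C[1] = 3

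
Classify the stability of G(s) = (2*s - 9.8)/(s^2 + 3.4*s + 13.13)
Denominator: s^2 + 3.4*s + 13.13. Poles: -1.7 + 3.2j, -1.7 - 3.2j. Stable (all poles in LHP)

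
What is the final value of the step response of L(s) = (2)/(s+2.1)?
FVT: lim_{t→∞} y(t) = lim_{s→0} s*Y(s) where Y(s) = L(s)/s.
= lim_{s→0} L(s) = L(0) = num(0)/den(0) = 2/2.1 = 0.9524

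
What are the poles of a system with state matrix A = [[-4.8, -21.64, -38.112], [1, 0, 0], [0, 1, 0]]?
Eigenvalues solve det(λI - A) = 0.
Characteristic polynomial: λ^3 + 4.8*λ^2 + 21.64*λ + 38.112 = 0.
Factor: (λ + 2.4)(λ^2 + 2.4*λ + 15.88) = 0.
Roots: -1.2 + 3.8j, -1.2 - 3.8j, -2.4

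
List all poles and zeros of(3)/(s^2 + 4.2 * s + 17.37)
Set denominator = 0: s^2 + 4.2*s + 17.37 = 0 → Poles: -2.1 + 3.6j, -2.1 - 3.6j
Numerator is a nonzero constant (3) → Zeros: none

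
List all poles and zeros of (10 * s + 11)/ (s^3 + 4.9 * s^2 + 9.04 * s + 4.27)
Set denominator = 0: s^3 + 4.9*s^2 + 9.04*s + 4.27 = (s + 0.7)(s^2 + 4.2*s + 6.1) = 0 → Poles: -0.7, -2.1 + 1.3j, -2.1 - 1.3j
Set numerator = 0: 10*s + 11 = 0 → Zeros: -1.1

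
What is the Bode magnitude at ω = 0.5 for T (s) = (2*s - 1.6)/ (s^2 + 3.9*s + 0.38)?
Substitute s = j*0.5: T(j0.5) = 0.456093 + 0.850919j.
|T(j0.5)| = sqrt(Re² + Im²) = 0.9654.
20*log₁₀(0.9654) = -0.31 dB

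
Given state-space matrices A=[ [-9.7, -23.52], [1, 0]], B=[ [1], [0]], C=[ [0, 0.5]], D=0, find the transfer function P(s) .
P(s) = C(sI - A)⁻¹B + D.
Characteristic polynomial det(sI - A) = s^2 + 9.7*s + 23.52.
Numerator from C·adj(sI-A)·B + D·det(sI-A) = 0.5.
P(s) = (0.5)/(s^2 + 9.7*s + 23.52)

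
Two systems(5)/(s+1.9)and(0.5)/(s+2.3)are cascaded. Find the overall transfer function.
Series: H = H₁ · H₂ = (n₁·n₂)/(d₁·d₂).
Num: n₁·n₂ = 2.5. Den: d₁·d₂ = s^2 + 4.2*s + 4.37.
H(s) = (2.5)/(s^2 + 4.2*s + 4.37)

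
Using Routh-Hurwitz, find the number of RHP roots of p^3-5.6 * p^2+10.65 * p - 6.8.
Routh array:
p^3: [1, 10.65]; p^2: [-5.6, -6.8]; p^1: [9.43571]; p^0: [-6.8]
First column: [1, -5.6, 9.43571, -6.8]. Sign changes = RHP roots = 3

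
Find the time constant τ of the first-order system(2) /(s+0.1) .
First-order system: τ = -1/pole. Pole = -0.1. τ = -1/(-0.1) = 10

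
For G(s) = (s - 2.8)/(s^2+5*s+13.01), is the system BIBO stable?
Denominator: s^2 + 5*s + 13.01. Poles: -2.5 + 2.6j, -2.5 - 2.6j. All Re(p)<0: Yes (stable)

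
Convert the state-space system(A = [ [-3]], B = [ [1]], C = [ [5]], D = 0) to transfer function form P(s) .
P(s) = C(sI - A)⁻¹B + D.
Characteristic polynomial det(sI - A) = s + 3.
Numerator from C·adj(sI-A)·B + D·det(sI-A) = 5.
P(s) = (5)/(s + 3)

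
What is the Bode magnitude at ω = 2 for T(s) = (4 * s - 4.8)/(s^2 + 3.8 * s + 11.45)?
Substitute s = j*2: T(j2) = 0.221079 + 0.848295j.
|T(j2)| = sqrt(Re² + Im²) = 0.8766.
20*log₁₀(0.8766) = -1.14 dB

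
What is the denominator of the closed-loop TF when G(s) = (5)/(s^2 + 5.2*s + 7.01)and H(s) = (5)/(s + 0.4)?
Characteristic poly = G_den * H_den + G_num * H_num = (s^3 + 5.6*s^2 + 9.09*s + 2.804) + (25) = s^3 + 5.6*s^2 + 9.09*s + 27.804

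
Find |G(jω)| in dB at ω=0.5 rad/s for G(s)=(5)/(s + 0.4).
Substitute s = j*0.5: G(j0.5) = 4.87805 - 6.09756j.
|G(j0.5)| = sqrt(Re² + Im²) = 7.809.
20*log₁₀(7.809) = 17.85 dB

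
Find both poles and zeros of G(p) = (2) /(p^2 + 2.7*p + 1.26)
Set denominator = 0: p^2 + 2.7*p + 1.26 = (p + 0.6)(p + 2.1) = 0 → Poles: -0.6, -2.1
Numerator is a nonzero constant (2) → Zeros: none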